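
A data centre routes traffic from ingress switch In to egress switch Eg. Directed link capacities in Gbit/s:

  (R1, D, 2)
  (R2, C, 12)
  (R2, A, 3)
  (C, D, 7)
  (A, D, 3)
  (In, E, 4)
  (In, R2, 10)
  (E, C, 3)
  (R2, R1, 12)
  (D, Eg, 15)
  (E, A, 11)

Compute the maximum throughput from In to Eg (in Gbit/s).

12

Augment In→E→C→D→Eg: bottleneck 3, flow now 3.
Augment In→E→A→D→Eg: bottleneck 1, flow now 4.
Augment In→R2→R1→D→Eg: bottleneck 2, flow now 6.
Augment In→R2→C→D→Eg: bottleneck 4, flow now 10.
Augment In→R2→A→D→Eg: bottleneck 2, flow now 12.
No augmenting path remains; maximum flow = 12.
In the residual graph, reachable from In: {In, E, R2, R1, C, A}.
Min-cut edges: R1→D (2), C→D (7), A→D (3); capacity 2 + 7 + 3 = 12.
This cut is saturated, so no flow can exceed 12.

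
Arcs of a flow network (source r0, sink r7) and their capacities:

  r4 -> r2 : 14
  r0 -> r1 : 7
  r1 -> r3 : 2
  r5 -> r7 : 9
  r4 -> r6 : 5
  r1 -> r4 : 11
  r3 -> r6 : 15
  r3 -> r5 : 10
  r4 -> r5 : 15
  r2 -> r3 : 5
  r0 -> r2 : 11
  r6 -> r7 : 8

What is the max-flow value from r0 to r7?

Augment r0→r1→r3→r5→r7: bottleneck 2, flow now 2.
Augment r0→r1→r4→r5→r7: bottleneck 5, flow now 7.
Augment r0→r2→r3→r5→r7: bottleneck 2, flow now 9.
Augment r0→r2→r3→r6→r7: bottleneck 3, flow now 12.
No augmenting path remains; maximum flow = 12.
In the residual graph, reachable from r0: {r0, r2}.
Min-cut edges: r0→r1 (7), r2→r3 (5); capacity 7 + 5 = 12.
This cut is saturated, so no flow can exceed 12.

12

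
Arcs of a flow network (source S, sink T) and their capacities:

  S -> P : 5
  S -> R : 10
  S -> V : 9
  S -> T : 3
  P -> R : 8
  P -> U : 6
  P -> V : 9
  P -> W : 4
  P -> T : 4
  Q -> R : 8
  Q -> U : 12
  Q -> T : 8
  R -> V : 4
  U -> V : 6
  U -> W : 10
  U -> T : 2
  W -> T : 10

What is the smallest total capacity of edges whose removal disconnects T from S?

8

Augment S→T: bottleneck 3, flow now 3.
Augment S→P→T: bottleneck 4, flow now 7.
Augment S→P→U→T: bottleneck 1, flow now 8.
No augmenting path remains; maximum flow = 8.
By max-flow min-cut, the minimum cut capacity equals the max flow.
In the residual graph, reachable from S: {S, R, V}.
Min-cut edges: S→P (5), S→T (3); capacity 5 + 3 = 8.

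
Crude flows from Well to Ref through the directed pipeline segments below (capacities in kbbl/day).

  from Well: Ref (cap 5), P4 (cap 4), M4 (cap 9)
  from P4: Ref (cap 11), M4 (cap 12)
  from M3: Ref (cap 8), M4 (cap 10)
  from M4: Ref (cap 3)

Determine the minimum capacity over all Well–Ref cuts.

Augment Well→Ref: bottleneck 5, flow now 5.
Augment Well→P4→Ref: bottleneck 4, flow now 9.
Augment Well→M4→Ref: bottleneck 3, flow now 12.
No augmenting path remains; maximum flow = 12.
By max-flow min-cut, the minimum cut capacity equals the max flow.
In the residual graph, reachable from Well: {Well, M4}.
Min-cut edges: Well→P4 (4), Well→Ref (5), M4→Ref (3); capacity 4 + 5 + 3 = 12.

12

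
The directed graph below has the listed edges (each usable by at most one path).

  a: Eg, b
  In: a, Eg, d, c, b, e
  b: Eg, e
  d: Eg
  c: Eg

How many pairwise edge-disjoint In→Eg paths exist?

5

Assign every edge capacity 1; by Menger, the answer equals the max flow.
Path In→Eg (+1); total 1.
Path In→a→Eg (+1); total 2.
Path In→b→Eg (+1); total 3.
Path In→c→Eg (+1); total 4.
Path In→d→Eg (+1); total 5.
No residual In→Eg path; max flow = 5.
Certifying cut of size 5: {In→Eg, In→a, In→b, In→c, In→d}.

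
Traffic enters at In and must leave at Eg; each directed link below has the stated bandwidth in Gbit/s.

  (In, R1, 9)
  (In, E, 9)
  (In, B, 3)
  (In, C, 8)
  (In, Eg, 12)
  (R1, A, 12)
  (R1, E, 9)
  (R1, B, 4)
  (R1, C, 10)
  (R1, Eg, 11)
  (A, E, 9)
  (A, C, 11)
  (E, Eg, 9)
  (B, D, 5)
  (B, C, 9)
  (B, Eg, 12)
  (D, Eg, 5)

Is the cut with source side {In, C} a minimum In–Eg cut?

Yes — it is a minimum cut (capacity 33).

Given cut capacity: 9 + 9 + 3 + 12 = 33.
Augment In→Eg: bottleneck 12, flow now 12.
Augment In→R1→Eg: bottleneck 9, flow now 21.
Augment In→E→Eg: bottleneck 9, flow now 30.
Augment In→B→Eg: bottleneck 3, flow now 33.
No augmenting path remains; maximum flow = 33.
Cut capacity 33 equals the max flow, so it is a minimum cut.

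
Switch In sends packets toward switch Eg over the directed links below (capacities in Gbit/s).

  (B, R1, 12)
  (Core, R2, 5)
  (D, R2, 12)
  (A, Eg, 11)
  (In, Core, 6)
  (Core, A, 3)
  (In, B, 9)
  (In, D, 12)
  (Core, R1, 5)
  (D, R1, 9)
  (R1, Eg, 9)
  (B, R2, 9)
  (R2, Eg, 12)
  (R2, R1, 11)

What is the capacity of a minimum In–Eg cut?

24

Augment In→Core→A→Eg: bottleneck 3, flow now 3.
Augment In→Core→R1→Eg: bottleneck 3, flow now 6.
Augment In→B→R1→Eg: bottleneck 6, flow now 12.
Augment In→B→R2→Eg: bottleneck 3, flow now 15.
Augment In→D→R2→Eg: bottleneck 9, flow now 24.
No augmenting path remains; maximum flow = 24.
By max-flow min-cut, the minimum cut capacity equals the max flow.
In the residual graph, reachable from In: {In, Core, B, D, R1, R2}.
Min-cut edges: Core→A (3), R1→Eg (9), R2→Eg (12); capacity 3 + 9 + 12 = 24.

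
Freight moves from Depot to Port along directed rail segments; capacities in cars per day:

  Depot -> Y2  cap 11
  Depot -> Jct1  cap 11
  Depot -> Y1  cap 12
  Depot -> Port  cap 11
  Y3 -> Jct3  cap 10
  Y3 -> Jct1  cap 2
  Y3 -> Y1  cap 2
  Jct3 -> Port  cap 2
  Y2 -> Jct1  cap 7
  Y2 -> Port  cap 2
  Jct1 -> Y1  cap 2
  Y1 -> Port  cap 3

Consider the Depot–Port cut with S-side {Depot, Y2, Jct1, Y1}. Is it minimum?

Yes — it is a minimum cut (capacity 16).

Given cut capacity: 11 + 2 + 3 = 16.
Augment Depot→Port: bottleneck 11, flow now 11.
Augment Depot→Y2→Port: bottleneck 2, flow now 13.
Augment Depot→Y1→Port: bottleneck 3, flow now 16.
No augmenting path remains; maximum flow = 16.
Cut capacity 16 equals the max flow, so it is a minimum cut.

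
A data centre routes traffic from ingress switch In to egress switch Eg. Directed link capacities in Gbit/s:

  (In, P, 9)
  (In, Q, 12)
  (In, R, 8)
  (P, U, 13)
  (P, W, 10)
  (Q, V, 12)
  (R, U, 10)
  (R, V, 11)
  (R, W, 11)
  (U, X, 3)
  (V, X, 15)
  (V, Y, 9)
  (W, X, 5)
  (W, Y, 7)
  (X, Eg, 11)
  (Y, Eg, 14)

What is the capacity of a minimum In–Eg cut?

25

Augment In→P→U→X→Eg: bottleneck 3, flow now 3.
Augment In→P→W→X→Eg: bottleneck 5, flow now 8.
Augment In→P→W→Y→Eg: bottleneck 1, flow now 9.
Augment In→Q→V→X→Eg: bottleneck 3, flow now 12.
Augment In→Q→V→Y→Eg: bottleneck 9, flow now 21.
Augment In→R→W→Y→Eg: bottleneck 4, flow now 25.
No augmenting path remains; maximum flow = 25.
By max-flow min-cut, the minimum cut capacity equals the max flow.
In the residual graph, reachable from In: {In, P, Q, R, U, V, W, X, Y}.
Min-cut edges: X→Eg (11), Y→Eg (14); capacity 11 + 14 = 25.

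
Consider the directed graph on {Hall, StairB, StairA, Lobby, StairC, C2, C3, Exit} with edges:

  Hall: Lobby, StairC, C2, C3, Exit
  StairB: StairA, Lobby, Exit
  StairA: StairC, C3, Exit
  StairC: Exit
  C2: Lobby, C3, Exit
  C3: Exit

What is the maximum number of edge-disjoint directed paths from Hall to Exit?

Assign every edge capacity 1; by Menger, the answer equals the max flow.
Path Hall→Exit (+1); total 1.
Path Hall→StairC→Exit (+1); total 2.
Path Hall→C2→Exit (+1); total 3.
Path Hall→C3→Exit (+1); total 4.
No residual Hall→Exit path; max flow = 4.
Certifying cut of size 4: {Hall→C2, Hall→C3, Hall→Exit, Hall→StairC}.

4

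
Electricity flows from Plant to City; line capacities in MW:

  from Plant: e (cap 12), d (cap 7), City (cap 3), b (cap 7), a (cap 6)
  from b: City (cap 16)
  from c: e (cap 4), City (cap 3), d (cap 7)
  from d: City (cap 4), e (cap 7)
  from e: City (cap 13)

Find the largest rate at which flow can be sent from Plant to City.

27

Augment Plant→City: bottleneck 3, flow now 3.
Augment Plant→b→City: bottleneck 7, flow now 10.
Augment Plant→d→City: bottleneck 4, flow now 14.
Augment Plant→e→City: bottleneck 12, flow now 26.
Augment Plant→d→e→City: bottleneck 1, flow now 27.
No augmenting path remains; maximum flow = 27.
In the residual graph, reachable from Plant: {Plant, a, d, e}.
Min-cut edges: Plant→b (7), Plant→City (3), d→City (4), e→City (13); capacity 7 + 3 + 4 + 13 = 27.
This cut is saturated, so no flow can exceed 27.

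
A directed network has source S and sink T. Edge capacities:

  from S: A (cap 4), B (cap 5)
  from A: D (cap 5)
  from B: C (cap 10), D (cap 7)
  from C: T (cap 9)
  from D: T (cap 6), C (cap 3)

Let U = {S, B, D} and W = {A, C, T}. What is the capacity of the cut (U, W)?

23

Edges leaving {S, B, D}: S→A (4), B→C (10), D→C (3), D→T (6).
Cut capacity = 4 + 10 + 3 + 6 = 23.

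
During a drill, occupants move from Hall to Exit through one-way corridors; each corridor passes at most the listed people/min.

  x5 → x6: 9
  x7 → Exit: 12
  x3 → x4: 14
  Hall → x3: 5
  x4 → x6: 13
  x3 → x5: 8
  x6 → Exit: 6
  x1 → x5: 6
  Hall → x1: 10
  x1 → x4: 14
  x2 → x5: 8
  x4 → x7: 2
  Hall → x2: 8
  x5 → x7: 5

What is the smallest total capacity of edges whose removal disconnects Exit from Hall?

Augment Hall→x1→x4→x6→Exit: bottleneck 6, flow now 6.
Augment Hall→x1→x4→x7→Exit: bottleneck 2, flow now 8.
Augment Hall→x1→x5→x7→Exit: bottleneck 2, flow now 10.
Augment Hall→x2→x5→x7→Exit: bottleneck 3, flow now 13.
No augmenting path remains; maximum flow = 13.
By max-flow min-cut, the minimum cut capacity equals the max flow.
In the residual graph, reachable from Hall: {Hall, x1, x2, x3, x4, x5, x6}.
Min-cut edges: x4→x7 (2), x5→x7 (5), x6→Exit (6); capacity 2 + 5 + 6 = 13.

13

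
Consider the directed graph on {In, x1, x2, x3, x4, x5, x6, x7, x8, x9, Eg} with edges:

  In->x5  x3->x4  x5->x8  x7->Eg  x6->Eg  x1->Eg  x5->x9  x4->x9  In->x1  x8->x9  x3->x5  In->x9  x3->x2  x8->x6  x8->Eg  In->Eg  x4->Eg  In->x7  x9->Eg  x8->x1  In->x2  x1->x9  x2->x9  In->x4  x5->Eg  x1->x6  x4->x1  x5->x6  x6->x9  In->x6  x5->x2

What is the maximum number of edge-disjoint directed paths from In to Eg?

7

Assign every edge capacity 1; by Menger, the answer equals the max flow.
Path In→Eg (+1); total 1.
Path In→x1→Eg (+1); total 2.
Path In→x4→Eg (+1); total 3.
Path In→x5→Eg (+1); total 4.
Path In→x6→Eg (+1); total 5.
Path In→x7→Eg (+1); total 6.
Path In→x9→Eg (+1); total 7.
No residual In→Eg path; max flow = 7.
Certifying cut of size 7: {In→Eg, In→x1, In→x4, In→x5, In→x6, In→x7, x9→Eg}.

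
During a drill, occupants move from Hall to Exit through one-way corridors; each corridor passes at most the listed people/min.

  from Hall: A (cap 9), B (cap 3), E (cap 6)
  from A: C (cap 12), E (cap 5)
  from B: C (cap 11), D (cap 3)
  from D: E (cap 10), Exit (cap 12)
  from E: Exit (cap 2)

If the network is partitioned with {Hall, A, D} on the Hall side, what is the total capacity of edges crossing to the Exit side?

48

Edges leaving {Hall, A, D}: Hall→B (3), Hall→E (6), A→C (12), A→E (5), D→E (10), D→Exit (12).
Cut capacity = 3 + 6 + 12 + 5 + 10 + 12 = 48.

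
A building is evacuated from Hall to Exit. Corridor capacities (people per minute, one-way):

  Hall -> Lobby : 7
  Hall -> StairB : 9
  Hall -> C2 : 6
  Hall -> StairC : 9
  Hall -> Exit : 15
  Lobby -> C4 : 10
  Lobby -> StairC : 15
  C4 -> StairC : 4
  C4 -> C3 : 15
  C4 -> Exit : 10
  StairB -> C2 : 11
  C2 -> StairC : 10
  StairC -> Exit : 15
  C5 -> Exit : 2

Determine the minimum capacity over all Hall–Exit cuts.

37

Augment Hall→Exit: bottleneck 15, flow now 15.
Augment Hall→StairC→Exit: bottleneck 9, flow now 24.
Augment Hall→Lobby→C4→Exit: bottleneck 7, flow now 31.
Augment Hall→C2→StairC→Exit: bottleneck 6, flow now 37.
No augmenting path remains; maximum flow = 37.
By max-flow min-cut, the minimum cut capacity equals the max flow.
In the residual graph, reachable from Hall: {Hall, StairB, C2, StairC}.
Min-cut edges: Hall→Lobby (7), Hall→Exit (15), StairC→Exit (15); capacity 7 + 15 + 15 = 37.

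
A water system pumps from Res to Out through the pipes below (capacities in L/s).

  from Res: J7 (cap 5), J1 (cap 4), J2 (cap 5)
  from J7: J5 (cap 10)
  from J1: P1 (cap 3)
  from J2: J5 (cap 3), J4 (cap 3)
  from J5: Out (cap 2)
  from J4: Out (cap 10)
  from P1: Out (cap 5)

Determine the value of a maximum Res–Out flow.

8

Augment Res→J7→J5→Out: bottleneck 2, flow now 2.
Augment Res→J1→P1→Out: bottleneck 3, flow now 5.
Augment Res→J2→J4→Out: bottleneck 3, flow now 8.
No augmenting path remains; maximum flow = 8.
In the residual graph, reachable from Res: {Res, J7, J1, J2, J5}.
Min-cut edges: J1→P1 (3), J2→J4 (3), J5→Out (2); capacity 3 + 3 + 2 = 8.
This cut is saturated, so no flow can exceed 8.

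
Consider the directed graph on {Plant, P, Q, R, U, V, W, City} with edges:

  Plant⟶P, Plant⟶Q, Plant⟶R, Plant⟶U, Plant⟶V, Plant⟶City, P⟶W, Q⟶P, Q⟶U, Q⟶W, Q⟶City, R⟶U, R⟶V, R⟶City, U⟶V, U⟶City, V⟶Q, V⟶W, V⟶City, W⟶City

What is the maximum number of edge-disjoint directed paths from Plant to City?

6

Assign every edge capacity 1; by Menger, the answer equals the max flow.
Path Plant→City (+1); total 1.
Path Plant→Q→City (+1); total 2.
Path Plant→R→City (+1); total 3.
Path Plant→U→City (+1); total 4.
Path Plant→V→City (+1); total 5.
Path Plant→P→W→City (+1); total 6.
No residual Plant→City path; max flow = 6.
Certifying cut of size 6: {Plant→City, Plant→P, Plant→Q, Plant→R, Plant→U, Plant→V}.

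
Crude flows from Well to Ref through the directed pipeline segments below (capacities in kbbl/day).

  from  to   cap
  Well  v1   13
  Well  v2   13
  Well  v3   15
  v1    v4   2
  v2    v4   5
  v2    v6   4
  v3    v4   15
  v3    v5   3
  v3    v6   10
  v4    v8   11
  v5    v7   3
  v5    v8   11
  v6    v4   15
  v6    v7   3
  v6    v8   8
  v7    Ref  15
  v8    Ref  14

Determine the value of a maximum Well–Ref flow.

Augment Well→v1→v4→v8→Ref: bottleneck 2, flow now 2.
Augment Well→v2→v4→v8→Ref: bottleneck 5, flow now 7.
Augment Well→v2→v6→v7→Ref: bottleneck 3, flow now 10.
Augment Well→v2→v6→v8→Ref: bottleneck 1, flow now 11.
Augment Well→v3→v4→v8→Ref: bottleneck 4, flow now 15.
Augment Well→v3→v5→v7→Ref: bottleneck 3, flow now 18.
Augment Well→v3→v6→v8→Ref: bottleneck 2, flow now 20.
No augmenting path remains; maximum flow = 20.
In the residual graph, reachable from Well: {Well, v1, v2, v3, v4, v6, v8}.
Min-cut edges: v3→v5 (3), v6→v7 (3), v8→Ref (14); capacity 3 + 3 + 14 = 20.
This cut is saturated, so no flow can exceed 20.

20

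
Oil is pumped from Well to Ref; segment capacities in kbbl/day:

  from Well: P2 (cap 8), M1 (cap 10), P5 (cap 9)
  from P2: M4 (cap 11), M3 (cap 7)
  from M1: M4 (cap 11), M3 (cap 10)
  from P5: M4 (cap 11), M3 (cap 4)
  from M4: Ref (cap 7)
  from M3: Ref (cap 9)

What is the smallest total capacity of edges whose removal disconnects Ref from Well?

Augment Well→P2→M4→Ref: bottleneck 7, flow now 7.
Augment Well→P2→M3→Ref: bottleneck 1, flow now 8.
Augment Well→M1→M3→Ref: bottleneck 8, flow now 16.
No augmenting path remains; maximum flow = 16.
By max-flow min-cut, the minimum cut capacity equals the max flow.
In the residual graph, reachable from Well: {Well, P2, M1, P5, M4, M3}.
Min-cut edges: M4→Ref (7), M3→Ref (9); capacity 7 + 9 = 16.

16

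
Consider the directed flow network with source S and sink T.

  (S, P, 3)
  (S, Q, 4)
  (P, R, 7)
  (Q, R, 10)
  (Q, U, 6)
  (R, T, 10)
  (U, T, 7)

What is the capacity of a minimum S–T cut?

Augment S→P→R→T: bottleneck 3, flow now 3.
Augment S→Q→R→T: bottleneck 4, flow now 7.
No augmenting path remains; maximum flow = 7.
By max-flow min-cut, the minimum cut capacity equals the max flow.
In the residual graph, reachable from S: {S}.
Min-cut edges: S→P (3), S→Q (4); capacity 3 + 4 = 7.

7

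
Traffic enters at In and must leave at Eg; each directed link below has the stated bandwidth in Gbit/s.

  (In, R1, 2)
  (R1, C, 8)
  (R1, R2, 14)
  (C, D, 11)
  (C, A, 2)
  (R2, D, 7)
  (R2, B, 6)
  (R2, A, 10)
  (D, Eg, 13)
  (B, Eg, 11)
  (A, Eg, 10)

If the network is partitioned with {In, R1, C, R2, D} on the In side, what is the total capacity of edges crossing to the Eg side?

31

Edges leaving {In, R1, C, R2, D}: C→A (2), R2→B (6), R2→A (10), D→Eg (13).
Cut capacity = 2 + 6 + 10 + 13 = 31.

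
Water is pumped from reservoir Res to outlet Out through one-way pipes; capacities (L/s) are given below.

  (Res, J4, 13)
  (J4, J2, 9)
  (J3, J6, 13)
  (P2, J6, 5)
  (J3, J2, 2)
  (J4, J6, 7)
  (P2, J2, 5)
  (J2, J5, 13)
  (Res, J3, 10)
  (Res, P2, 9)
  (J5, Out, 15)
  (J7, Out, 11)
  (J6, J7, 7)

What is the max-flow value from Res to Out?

20

Augment Res→P2→J2→J5→Out: bottleneck 5, flow now 5.
Augment Res→P2→J6→J7→Out: bottleneck 4, flow now 9.
Augment Res→J3→J2→J5→Out: bottleneck 2, flow now 11.
Augment Res→J3→J6→J7→Out: bottleneck 3, flow now 14.
Augment Res→J4→J2→J5→Out: bottleneck 6, flow now 20.
No augmenting path remains; maximum flow = 20.
In the residual graph, reachable from Res: {Res, P2, J3, J4, J2, J6}.
Min-cut edges: J2→J5 (13), J6→J7 (7); capacity 13 + 7 = 20.
This cut is saturated, so no flow can exceed 20.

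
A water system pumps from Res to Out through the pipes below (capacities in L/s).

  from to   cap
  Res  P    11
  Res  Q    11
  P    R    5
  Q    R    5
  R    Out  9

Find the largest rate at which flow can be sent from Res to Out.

Augment Res→P→R→Out: bottleneck 5, flow now 5.
Augment Res→Q→R→Out: bottleneck 4, flow now 9.
No augmenting path remains; maximum flow = 9.
In the residual graph, reachable from Res: {Res, P, Q, R}.
Min-cut edges: R→Out (9); capacity 9 = 9.
This cut is saturated, so no flow can exceed 9.

9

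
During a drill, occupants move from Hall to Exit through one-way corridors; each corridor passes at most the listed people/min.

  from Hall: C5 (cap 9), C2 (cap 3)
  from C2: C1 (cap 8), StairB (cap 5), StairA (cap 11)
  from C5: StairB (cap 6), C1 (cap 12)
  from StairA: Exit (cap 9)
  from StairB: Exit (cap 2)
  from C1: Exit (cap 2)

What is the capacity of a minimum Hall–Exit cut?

Augment Hall→C2→StairA→Exit: bottleneck 3, flow now 3.
Augment Hall→C5→StairB→Exit: bottleneck 2, flow now 5.
Augment Hall→C5→C1→Exit: bottleneck 2, flow now 7.
No augmenting path remains; maximum flow = 7.
By max-flow min-cut, the minimum cut capacity equals the max flow.
In the residual graph, reachable from Hall: {Hall, C5, StairB, C1}.
Min-cut edges: Hall→C2 (3), StairB→Exit (2), C1→Exit (2); capacity 3 + 2 + 2 = 7.

7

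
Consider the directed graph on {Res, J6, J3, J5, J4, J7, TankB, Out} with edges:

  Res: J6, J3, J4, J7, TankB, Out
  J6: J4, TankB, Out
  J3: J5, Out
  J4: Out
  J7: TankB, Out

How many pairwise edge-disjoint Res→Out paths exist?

5

Assign every edge capacity 1; by Menger, the answer equals the max flow.
Path Res→Out (+1); total 1.
Path Res→J6→Out (+1); total 2.
Path Res→J3→Out (+1); total 3.
Path Res→J4→Out (+1); total 4.
Path Res→J7→Out (+1); total 5.
No residual Res→Out path; max flow = 5.
Certifying cut of size 5: {Res→J3, Res→J4, Res→J6, Res→J7, Res→Out}.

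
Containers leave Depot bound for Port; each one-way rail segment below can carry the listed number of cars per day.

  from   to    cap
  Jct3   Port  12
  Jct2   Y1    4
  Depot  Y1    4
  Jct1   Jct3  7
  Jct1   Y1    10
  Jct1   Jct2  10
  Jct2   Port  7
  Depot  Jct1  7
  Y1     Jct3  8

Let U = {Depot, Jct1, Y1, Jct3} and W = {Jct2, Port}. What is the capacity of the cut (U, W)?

Edges leaving {Depot, Jct1, Y1, Jct3}: Jct1→Jct2 (10), Jct3→Port (12).
Cut capacity = 10 + 12 = 22.

22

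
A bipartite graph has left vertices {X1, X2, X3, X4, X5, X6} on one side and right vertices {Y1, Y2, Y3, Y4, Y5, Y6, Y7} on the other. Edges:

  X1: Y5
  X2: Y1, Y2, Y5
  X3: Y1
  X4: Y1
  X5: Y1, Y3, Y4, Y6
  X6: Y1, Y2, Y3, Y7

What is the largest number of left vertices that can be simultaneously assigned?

Unit-capacity flow: source→left, listed edges, right→sink; max matching = max flow.
Augmenting path X1→Y5 (+1); matched 1.
Augmenting path X2→Y1 (+1); matched 2.
Augmenting path X5→Y3 (+1); matched 3.
Augmenting path X6→Y2 (+1); matched 4.
Augmenting path X3→Y1→X2→Y2→X6→Y7 (+1); matched 5.
No augmenting path remains; maximum matching = 5.
König certificate: {X1, X2, X5, X6, Y1} is a vertex cover of size 5 (every listed pair touches it), so no matching can be larger.

5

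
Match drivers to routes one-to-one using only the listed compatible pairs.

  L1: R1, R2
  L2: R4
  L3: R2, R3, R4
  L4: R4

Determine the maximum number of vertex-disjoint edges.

3

Unit-capacity flow: source→left, listed edges, right→sink; max matching = max flow.
Augmenting path L1→R1 (+1); matched 1.
Augmenting path L2→R4 (+1); matched 2.
Augmenting path L3→R2 (+1); matched 3.
No augmenting path remains; maximum matching = 3.
König certificate: {L1, L3, R4} is a vertex cover of size 3 (every listed pair touches it), so no matching can be larger.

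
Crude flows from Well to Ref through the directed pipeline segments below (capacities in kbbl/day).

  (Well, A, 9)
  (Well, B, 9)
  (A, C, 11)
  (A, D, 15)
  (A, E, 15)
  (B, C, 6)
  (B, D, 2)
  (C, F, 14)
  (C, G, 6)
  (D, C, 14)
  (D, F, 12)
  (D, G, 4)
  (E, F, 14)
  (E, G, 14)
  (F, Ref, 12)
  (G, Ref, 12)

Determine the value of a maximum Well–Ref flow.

17

Augment Well→A→C→F→Ref: bottleneck 9, flow now 9.
Augment Well→B→C→F→Ref: bottleneck 3, flow now 12.
Augment Well→B→C→G→Ref: bottleneck 3, flow now 15.
Augment Well→B→D→G→Ref: bottleneck 2, flow now 17.
No augmenting path remains; maximum flow = 17.
In the residual graph, reachable from Well: {Well, B}.
Min-cut edges: Well→A (9), B→C (6), B→D (2); capacity 9 + 6 + 2 = 17.
This cut is saturated, so no flow can exceed 17.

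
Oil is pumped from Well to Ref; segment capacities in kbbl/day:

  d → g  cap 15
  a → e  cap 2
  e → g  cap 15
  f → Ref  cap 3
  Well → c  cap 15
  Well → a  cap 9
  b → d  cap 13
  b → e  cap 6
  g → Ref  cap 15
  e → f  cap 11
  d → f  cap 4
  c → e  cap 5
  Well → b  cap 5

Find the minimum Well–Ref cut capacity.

Augment Well→a→e→f→Ref: bottleneck 2, flow now 2.
Augment Well→b→d→f→Ref: bottleneck 1, flow now 3.
Augment Well→b→d→g→Ref: bottleneck 4, flow now 7.
Augment Well→c→e→g→Ref: bottleneck 5, flow now 12.
No augmenting path remains; maximum flow = 12.
By max-flow min-cut, the minimum cut capacity equals the max flow.
In the residual graph, reachable from Well: {Well, a, c}.
Min-cut edges: Well→b (5), a→e (2), c→e (5); capacity 5 + 2 + 5 = 12.

12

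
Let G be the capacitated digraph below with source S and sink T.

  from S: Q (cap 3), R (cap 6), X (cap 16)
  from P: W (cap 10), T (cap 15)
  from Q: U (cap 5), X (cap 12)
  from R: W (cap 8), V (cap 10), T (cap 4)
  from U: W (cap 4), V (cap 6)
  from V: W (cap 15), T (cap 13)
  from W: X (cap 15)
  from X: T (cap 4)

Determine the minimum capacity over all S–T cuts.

13

Augment S→R→T: bottleneck 4, flow now 4.
Augment S→X→T: bottleneck 4, flow now 8.
Augment S→R→V→T: bottleneck 2, flow now 10.
Augment S→Q→U→V→T: bottleneck 3, flow now 13.
No augmenting path remains; maximum flow = 13.
By max-flow min-cut, the minimum cut capacity equals the max flow.
In the residual graph, reachable from S: {S, X}.
Min-cut edges: S→Q (3), S→R (6), X→T (4); capacity 3 + 6 + 4 = 13.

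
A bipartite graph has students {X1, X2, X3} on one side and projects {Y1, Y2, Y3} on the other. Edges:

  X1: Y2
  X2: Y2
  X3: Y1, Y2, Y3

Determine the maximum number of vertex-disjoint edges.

Unit-capacity flow: source→left, listed edges, right→sink; max matching = max flow.
Augmenting path X1→Y2 (+1); matched 1.
Augmenting path X3→Y1 (+1); matched 2.
No augmenting path remains; maximum matching = 2.
König certificate: {X3, Y2} is a vertex cover of size 2 (every listed pair touches it), so no matching can be larger.

2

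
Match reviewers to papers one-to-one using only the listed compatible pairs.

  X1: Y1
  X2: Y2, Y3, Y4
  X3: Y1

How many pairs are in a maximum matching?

Unit-capacity flow: source→left, listed edges, right→sink; max matching = max flow.
Augmenting path X1→Y1 (+1); matched 1.
Augmenting path X2→Y2 (+1); matched 2.
No augmenting path remains; maximum matching = 2.
König certificate: {X2, Y1} is a vertex cover of size 2 (every listed pair touches it), so no matching can be larger.

2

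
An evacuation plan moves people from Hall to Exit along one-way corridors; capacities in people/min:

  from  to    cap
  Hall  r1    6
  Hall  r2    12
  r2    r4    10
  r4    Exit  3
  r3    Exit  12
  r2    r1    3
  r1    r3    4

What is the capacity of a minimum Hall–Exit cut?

7

Augment Hall→r1→r3→Exit: bottleneck 4, flow now 4.
Augment Hall→r2→r4→Exit: bottleneck 3, flow now 7.
No augmenting path remains; maximum flow = 7.
By max-flow min-cut, the minimum cut capacity equals the max flow.
In the residual graph, reachable from Hall: {Hall, r1, r2, r4}.
Min-cut edges: r1→r3 (4), r4→Exit (3); capacity 4 + 3 = 7.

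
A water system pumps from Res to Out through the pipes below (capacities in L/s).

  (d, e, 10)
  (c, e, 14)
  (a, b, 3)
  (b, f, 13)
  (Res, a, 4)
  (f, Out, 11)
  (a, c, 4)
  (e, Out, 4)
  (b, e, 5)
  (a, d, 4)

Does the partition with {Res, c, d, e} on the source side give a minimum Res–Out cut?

Given cut capacity: 4 + 4 = 8.
Augment Res→a→b→e→Out: bottleneck 3, flow now 3.
Augment Res→a→c→e→Out: bottleneck 1, flow now 4.
No augmenting path remains; maximum flow = 4.
In the residual graph, reachable from Res: {Res}.
Min-cut edges: Res→a (4); capacity 4 = 4.
Cut capacity 8 exceeds the max flow 4, so it is not minimum.

No — its capacity is 8, but the minimum cut has capacity 4.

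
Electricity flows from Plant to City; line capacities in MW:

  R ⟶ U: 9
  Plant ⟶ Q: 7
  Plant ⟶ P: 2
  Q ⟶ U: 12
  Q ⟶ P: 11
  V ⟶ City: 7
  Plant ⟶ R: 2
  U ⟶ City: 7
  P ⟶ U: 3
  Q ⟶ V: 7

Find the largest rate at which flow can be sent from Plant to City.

Augment Plant→P→U→City: bottleneck 2, flow now 2.
Augment Plant→Q→U→City: bottleneck 5, flow now 7.
Augment Plant→Q→V→City: bottleneck 2, flow now 9.
Augment Plant→R→U→Q→V→City: bottleneck 2, flow now 11. (uses reverse residual edge)
No augmenting path remains; maximum flow = 11.
In the residual graph, reachable from Plant: {Plant}.
Min-cut edges: Plant→P (2), Plant→Q (7), Plant→R (2); capacity 2 + 7 + 2 = 11.
This cut is saturated, so no flow can exceed 11.

11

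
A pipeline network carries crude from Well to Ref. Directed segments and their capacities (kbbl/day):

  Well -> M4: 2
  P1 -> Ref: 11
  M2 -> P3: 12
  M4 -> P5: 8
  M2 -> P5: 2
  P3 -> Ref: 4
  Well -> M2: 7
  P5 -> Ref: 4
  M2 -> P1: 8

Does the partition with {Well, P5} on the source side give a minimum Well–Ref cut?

No — its capacity is 13, but the minimum cut has capacity 9.

Given cut capacity: 2 + 7 + 4 = 13.
Augment Well→M4→P5→Ref: bottleneck 2, flow now 2.
Augment Well→M2→P3→Ref: bottleneck 4, flow now 6.
Augment Well→M2→P5→Ref: bottleneck 2, flow now 8.
Augment Well→M2→P1→Ref: bottleneck 1, flow now 9.
No augmenting path remains; maximum flow = 9.
In the residual graph, reachable from Well: {Well}.
Min-cut edges: Well→M4 (2), Well→M2 (7); capacity 2 + 7 = 9.
Cut capacity 13 exceeds the max flow 9, so it is not minimum.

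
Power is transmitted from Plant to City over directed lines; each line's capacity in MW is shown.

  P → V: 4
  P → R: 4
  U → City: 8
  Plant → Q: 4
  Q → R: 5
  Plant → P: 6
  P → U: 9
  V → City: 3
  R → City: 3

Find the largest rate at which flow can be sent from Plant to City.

Augment Plant→P→R→City: bottleneck 3, flow now 3.
Augment Plant→P→U→City: bottleneck 3, flow now 6.
Augment Plant→Q→R→P→U→City: bottleneck 3, flow now 9. (uses reverse residual edge)
No augmenting path remains; maximum flow = 9.
In the residual graph, reachable from Plant: {Plant, Q, R}.
Min-cut edges: Plant→P (6), R→City (3); capacity 6 + 3 = 9.
This cut is saturated, so no flow can exceed 9.

9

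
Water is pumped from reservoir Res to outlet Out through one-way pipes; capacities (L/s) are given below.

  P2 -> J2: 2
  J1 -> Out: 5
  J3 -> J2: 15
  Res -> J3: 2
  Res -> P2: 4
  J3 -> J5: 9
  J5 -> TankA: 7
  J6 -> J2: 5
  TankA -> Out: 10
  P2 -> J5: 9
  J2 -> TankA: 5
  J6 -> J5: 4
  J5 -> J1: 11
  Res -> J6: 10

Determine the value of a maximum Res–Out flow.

Augment Res→J3→J5→J1→Out: bottleneck 2, flow now 2.
Augment Res→P2→J5→J1→Out: bottleneck 3, flow now 5.
Augment Res→P2→J5→TankA→Out: bottleneck 1, flow now 6.
Augment Res→J6→J5→TankA→Out: bottleneck 4, flow now 10.
Augment Res→J6→J2→TankA→Out: bottleneck 5, flow now 15.
No augmenting path remains; maximum flow = 15.
In the residual graph, reachable from Res: {Res, J6}.
Min-cut edges: Res→J3 (2), Res→P2 (4), J6→J5 (4), J6→J2 (5); capacity 2 + 4 + 4 + 5 = 15.
This cut is saturated, so no flow can exceed 15.

15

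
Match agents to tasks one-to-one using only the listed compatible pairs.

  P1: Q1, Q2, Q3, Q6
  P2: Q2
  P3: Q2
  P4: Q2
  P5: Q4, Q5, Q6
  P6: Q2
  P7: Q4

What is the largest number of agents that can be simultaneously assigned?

4

Unit-capacity flow: source→left, listed edges, right→sink; max matching = max flow.
Augmenting path P1→Q1 (+1); matched 1.
Augmenting path P2→Q2 (+1); matched 2.
Augmenting path P5→Q4 (+1); matched 3.
Augmenting path P7→Q4→P5→Q5 (+1); matched 4.
No augmenting path remains; maximum matching = 4.
König certificate: {P1, P5, P7, Q2} is a vertex cover of size 4 (every listed pair touches it), so no matching can be larger.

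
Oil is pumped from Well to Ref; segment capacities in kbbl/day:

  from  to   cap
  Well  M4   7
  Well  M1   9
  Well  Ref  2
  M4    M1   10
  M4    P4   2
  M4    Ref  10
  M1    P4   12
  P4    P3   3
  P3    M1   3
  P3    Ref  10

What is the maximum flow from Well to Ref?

Augment Well→Ref: bottleneck 2, flow now 2.
Augment Well→M4→Ref: bottleneck 7, flow now 9.
Augment Well→M1→P4→P3→Ref: bottleneck 3, flow now 12.
No augmenting path remains; maximum flow = 12.
In the residual graph, reachable from Well: {Well, M1, P4}.
Min-cut edges: Well→M4 (7), Well→Ref (2), P4→P3 (3); capacity 7 + 2 + 3 = 12.
This cut is saturated, so no flow can exceed 12.

12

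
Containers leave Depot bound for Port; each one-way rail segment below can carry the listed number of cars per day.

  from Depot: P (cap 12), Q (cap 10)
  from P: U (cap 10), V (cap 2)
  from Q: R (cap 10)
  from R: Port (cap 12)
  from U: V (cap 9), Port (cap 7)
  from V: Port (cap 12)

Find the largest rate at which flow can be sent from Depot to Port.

Augment Depot→P→U→Port: bottleneck 7, flow now 7.
Augment Depot→P→V→Port: bottleneck 2, flow now 9.
Augment Depot→Q→R→Port: bottleneck 10, flow now 19.
Augment Depot→P→U→V→Port: bottleneck 3, flow now 22.
No augmenting path remains; maximum flow = 22.
In the residual graph, reachable from Depot: {Depot}.
Min-cut edges: Depot→P (12), Depot→Q (10); capacity 12 + 10 = 22.
This cut is saturated, so no flow can exceed 22.

22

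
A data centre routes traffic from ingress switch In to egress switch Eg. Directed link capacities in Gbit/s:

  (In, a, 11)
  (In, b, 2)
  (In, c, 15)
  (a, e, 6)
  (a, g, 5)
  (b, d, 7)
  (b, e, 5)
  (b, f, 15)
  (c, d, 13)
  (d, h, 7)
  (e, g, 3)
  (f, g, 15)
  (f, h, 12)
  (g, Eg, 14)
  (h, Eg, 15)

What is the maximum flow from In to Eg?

Augment In→a→g→Eg: bottleneck 5, flow now 5.
Augment In→a→e→g→Eg: bottleneck 3, flow now 8.
Augment In→b→d→h→Eg: bottleneck 2, flow now 10.
Augment In→c→d→h→Eg: bottleneck 5, flow now 15.
Augment In→c→d→b→f→g→Eg: bottleneck 2, flow now 17. (uses reverse residual edge)
No augmenting path remains; maximum flow = 17.
In the residual graph, reachable from In: {In, a, c, d, e}.
Min-cut edges: In→b (2), a→g (5), d→h (7), e→g (3); capacity 2 + 5 + 7 + 3 = 17.
This cut is saturated, so no flow can exceed 17.

17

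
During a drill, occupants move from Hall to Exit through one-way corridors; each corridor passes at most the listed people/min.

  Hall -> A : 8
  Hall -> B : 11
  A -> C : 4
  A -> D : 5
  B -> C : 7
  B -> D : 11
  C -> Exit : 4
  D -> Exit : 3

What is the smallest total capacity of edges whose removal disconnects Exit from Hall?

7

Augment Hall→A→C→Exit: bottleneck 4, flow now 4.
Augment Hall→A→D→Exit: bottleneck 3, flow now 7.
No augmenting path remains; maximum flow = 7.
By max-flow min-cut, the minimum cut capacity equals the max flow.
In the residual graph, reachable from Hall: {Hall, A, B, C, D}.
Min-cut edges: C→Exit (4), D→Exit (3); capacity 4 + 3 = 7.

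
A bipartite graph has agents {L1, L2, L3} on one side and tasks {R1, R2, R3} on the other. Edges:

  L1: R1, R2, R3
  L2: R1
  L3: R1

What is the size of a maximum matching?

Unit-capacity flow: source→left, listed edges, right→sink; max matching = max flow.
Augmenting path L1→R1 (+1); matched 1.
Augmenting path L2→R1→L1→R2 (+1); matched 2.
No augmenting path remains; maximum matching = 2.
König certificate: {L1, R1} is a vertex cover of size 2 (every listed pair touches it), so no matching can be larger.

2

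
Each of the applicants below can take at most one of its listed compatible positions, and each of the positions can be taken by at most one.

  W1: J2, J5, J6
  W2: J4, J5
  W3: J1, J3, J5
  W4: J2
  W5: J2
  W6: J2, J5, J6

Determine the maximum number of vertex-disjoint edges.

Unit-capacity flow: source→left, listed edges, right→sink; max matching = max flow.
Augmenting path W1→J2 (+1); matched 1.
Augmenting path W2→J4 (+1); matched 2.
Augmenting path W3→J1 (+1); matched 3.
Augmenting path W6→J5 (+1); matched 4.
Augmenting path W4→J2→W1→J6 (+1); matched 5.
No augmenting path remains; maximum matching = 5.
König certificate: {W1, W2, W3, W6, J2} is a vertex cover of size 5 (every listed pair touches it), so no matching can be larger.

5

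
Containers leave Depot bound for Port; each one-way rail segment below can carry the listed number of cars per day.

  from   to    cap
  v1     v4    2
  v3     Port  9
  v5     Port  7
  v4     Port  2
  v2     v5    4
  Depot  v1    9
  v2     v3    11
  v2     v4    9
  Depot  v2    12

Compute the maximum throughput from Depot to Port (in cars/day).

Augment Depot→v1→v4→Port: bottleneck 2, flow now 2.
Augment Depot→v2→v3→Port: bottleneck 9, flow now 11.
Augment Depot→v2→v5→Port: bottleneck 3, flow now 14.
No augmenting path remains; maximum flow = 14.
In the residual graph, reachable from Depot: {Depot, v1}.
Min-cut edges: Depot→v2 (12), v1→v4 (2); capacity 12 + 2 = 14.
This cut is saturated, so no flow can exceed 14.

14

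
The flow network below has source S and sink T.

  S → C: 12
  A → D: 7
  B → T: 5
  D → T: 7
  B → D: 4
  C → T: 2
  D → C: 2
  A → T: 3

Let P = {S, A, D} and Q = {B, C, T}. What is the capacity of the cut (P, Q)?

Edges leaving {S, A, D}: S→C (12), A→T (3), D→C (2), D→T (7).
Cut capacity = 12 + 3 + 2 + 7 = 24.

24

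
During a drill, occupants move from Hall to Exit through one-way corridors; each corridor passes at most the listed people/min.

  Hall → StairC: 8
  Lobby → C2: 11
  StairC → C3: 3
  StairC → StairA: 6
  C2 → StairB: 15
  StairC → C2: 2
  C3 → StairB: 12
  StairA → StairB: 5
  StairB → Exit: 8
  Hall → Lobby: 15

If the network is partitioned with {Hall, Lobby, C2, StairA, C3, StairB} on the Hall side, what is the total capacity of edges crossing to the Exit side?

Edges leaving {Hall, Lobby, C2, StairA, C3, StairB}: Hall→StairC (8), StairB→Exit (8).
Cut capacity = 8 + 8 = 16.

16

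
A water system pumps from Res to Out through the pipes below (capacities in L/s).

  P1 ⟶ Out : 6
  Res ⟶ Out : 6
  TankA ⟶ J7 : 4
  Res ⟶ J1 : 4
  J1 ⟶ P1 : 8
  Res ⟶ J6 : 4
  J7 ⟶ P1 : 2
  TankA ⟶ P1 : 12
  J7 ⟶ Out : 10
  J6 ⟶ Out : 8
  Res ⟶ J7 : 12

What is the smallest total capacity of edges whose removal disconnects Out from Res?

Augment Res→Out: bottleneck 6, flow now 6.
Augment Res→J6→Out: bottleneck 4, flow now 10.
Augment Res→J7→Out: bottleneck 10, flow now 20.
Augment Res→J1→P1→Out: bottleneck 4, flow now 24.
Augment Res→J7→P1→Out: bottleneck 2, flow now 26.
No augmenting path remains; maximum flow = 26.
By max-flow min-cut, the minimum cut capacity equals the max flow.
In the residual graph, reachable from Res: {Res}.
Min-cut edges: Res→J6 (4), Res→J1 (4), Res→J7 (12), Res→Out (6); capacity 4 + 4 + 12 + 6 = 26.

26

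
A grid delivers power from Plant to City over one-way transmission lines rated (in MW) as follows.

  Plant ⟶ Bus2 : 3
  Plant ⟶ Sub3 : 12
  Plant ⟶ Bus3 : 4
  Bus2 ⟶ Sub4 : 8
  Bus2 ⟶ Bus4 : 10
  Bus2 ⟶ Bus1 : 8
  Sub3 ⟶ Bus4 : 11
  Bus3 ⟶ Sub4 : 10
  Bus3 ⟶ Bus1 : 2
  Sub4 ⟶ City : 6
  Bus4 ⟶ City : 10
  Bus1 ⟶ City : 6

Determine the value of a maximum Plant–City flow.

Augment Plant→Bus2→Sub4→City: bottleneck 3, flow now 3.
Augment Plant→Sub3→Bus4→City: bottleneck 10, flow now 13.
Augment Plant→Bus3→Sub4→City: bottleneck 3, flow now 16.
Augment Plant→Bus3→Bus1→City: bottleneck 1, flow now 17.
No augmenting path remains; maximum flow = 17.
In the residual graph, reachable from Plant: {Plant, Sub3, Bus4}.
Min-cut edges: Plant→Bus2 (3), Plant→Bus3 (4), Bus4→City (10); capacity 3 + 4 + 10 = 17.
This cut is saturated, so no flow can exceed 17.

17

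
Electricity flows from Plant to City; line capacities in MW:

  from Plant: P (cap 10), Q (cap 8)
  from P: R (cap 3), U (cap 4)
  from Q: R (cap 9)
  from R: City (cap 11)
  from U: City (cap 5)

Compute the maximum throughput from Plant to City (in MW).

Augment Plant→P→R→City: bottleneck 3, flow now 3.
Augment Plant→P→U→City: bottleneck 4, flow now 7.
Augment Plant→Q→R→City: bottleneck 8, flow now 15.
No augmenting path remains; maximum flow = 15.
In the residual graph, reachable from Plant: {Plant, P}.
Min-cut edges: Plant→Q (8), P→R (3), P→U (4); capacity 8 + 3 + 4 = 15.
This cut is saturated, so no flow can exceed 15.

15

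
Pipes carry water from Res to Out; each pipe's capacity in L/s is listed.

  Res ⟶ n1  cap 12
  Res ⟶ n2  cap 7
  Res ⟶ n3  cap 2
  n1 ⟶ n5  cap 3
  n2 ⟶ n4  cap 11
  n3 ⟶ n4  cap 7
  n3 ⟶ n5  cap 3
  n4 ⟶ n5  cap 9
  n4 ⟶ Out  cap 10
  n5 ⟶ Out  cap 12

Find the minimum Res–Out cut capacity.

Augment Res→n1→n5→Out: bottleneck 3, flow now 3.
Augment Res→n2→n4→Out: bottleneck 7, flow now 10.
Augment Res→n3→n4→Out: bottleneck 2, flow now 12.
No augmenting path remains; maximum flow = 12.
By max-flow min-cut, the minimum cut capacity equals the max flow.
In the residual graph, reachable from Res: {Res, n1}.
Min-cut edges: Res→n2 (7), Res→n3 (2), n1→n5 (3); capacity 7 + 2 + 3 = 12.

12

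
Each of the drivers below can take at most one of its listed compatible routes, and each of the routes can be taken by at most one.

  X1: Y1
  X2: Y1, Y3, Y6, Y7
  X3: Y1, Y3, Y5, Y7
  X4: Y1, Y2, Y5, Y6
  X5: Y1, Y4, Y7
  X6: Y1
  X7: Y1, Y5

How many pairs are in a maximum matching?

6

Unit-capacity flow: source→left, listed edges, right→sink; max matching = max flow.
Augmenting path X1→Y1 (+1); matched 1.
Augmenting path X2→Y3 (+1); matched 2.
Augmenting path X3→Y5 (+1); matched 3.
Augmenting path X4→Y2 (+1); matched 4.
Augmenting path X5→Y4 (+1); matched 5.
Augmenting path X7→Y5→X3→Y7 (+1); matched 6.
No augmenting path remains; maximum matching = 6.
König certificate: {X2, X3, X4, X5, X7, Y1} is a vertex cover of size 6 (every listed pair touches it), so no matching can be larger.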